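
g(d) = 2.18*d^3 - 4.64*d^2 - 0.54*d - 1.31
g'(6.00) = 179.22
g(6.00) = 299.29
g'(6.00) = 179.22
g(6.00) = 299.29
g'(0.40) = -3.21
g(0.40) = -2.13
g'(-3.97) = 139.38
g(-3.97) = -208.70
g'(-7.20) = 405.31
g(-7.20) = -1051.64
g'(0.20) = -2.13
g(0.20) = -1.59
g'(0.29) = -2.68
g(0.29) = -1.80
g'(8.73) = 416.88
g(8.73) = 1090.79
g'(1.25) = -1.92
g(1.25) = -4.98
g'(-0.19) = 1.46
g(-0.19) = -1.39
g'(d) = 6.54*d^2 - 9.28*d - 0.54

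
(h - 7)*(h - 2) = h^2 - 9*h + 14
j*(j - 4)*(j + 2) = j^3 - 2*j^2 - 8*j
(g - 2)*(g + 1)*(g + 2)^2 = g^4 + 3*g^3 - 2*g^2 - 12*g - 8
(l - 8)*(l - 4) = l^2 - 12*l + 32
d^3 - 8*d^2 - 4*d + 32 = (d - 8)*(d - 2)*(d + 2)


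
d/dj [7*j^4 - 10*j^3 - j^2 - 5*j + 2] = 28*j^3 - 30*j^2 - 2*j - 5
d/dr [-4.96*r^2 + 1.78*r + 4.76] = 1.78 - 9.92*r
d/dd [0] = 0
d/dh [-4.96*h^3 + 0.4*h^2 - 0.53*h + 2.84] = -14.88*h^2 + 0.8*h - 0.53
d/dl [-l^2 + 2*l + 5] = 2 - 2*l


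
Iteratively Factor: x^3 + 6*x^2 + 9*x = (x)*(x^2 + 6*x + 9) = x*(x + 3)*(x + 3)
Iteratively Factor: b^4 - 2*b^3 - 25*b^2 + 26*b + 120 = (b + 4)*(b^3 - 6*b^2 - b + 30) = (b - 5)*(b + 4)*(b^2 - b - 6) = (b - 5)*(b + 2)*(b + 4)*(b - 3)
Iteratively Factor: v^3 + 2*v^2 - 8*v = (v)*(v^2 + 2*v - 8) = v*(v + 4)*(v - 2)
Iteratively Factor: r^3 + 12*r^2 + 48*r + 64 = (r + 4)*(r^2 + 8*r + 16) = (r + 4)^2*(r + 4)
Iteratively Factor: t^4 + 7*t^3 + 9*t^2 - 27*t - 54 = (t + 3)*(t^3 + 4*t^2 - 3*t - 18) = (t - 2)*(t + 3)*(t^2 + 6*t + 9) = (t - 2)*(t + 3)^2*(t + 3)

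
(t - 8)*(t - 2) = t^2 - 10*t + 16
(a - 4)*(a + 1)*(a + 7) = a^3 + 4*a^2 - 25*a - 28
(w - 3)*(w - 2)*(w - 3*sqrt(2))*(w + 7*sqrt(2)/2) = w^4 - 5*w^3 + sqrt(2)*w^3/2 - 15*w^2 - 5*sqrt(2)*w^2/2 + 3*sqrt(2)*w + 105*w - 126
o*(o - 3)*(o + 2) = o^3 - o^2 - 6*o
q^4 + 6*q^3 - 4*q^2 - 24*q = q*(q - 2)*(q + 2)*(q + 6)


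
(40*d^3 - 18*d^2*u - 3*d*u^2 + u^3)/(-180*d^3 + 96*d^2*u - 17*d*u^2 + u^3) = (-8*d^2 + 2*d*u + u^2)/(36*d^2 - 12*d*u + u^2)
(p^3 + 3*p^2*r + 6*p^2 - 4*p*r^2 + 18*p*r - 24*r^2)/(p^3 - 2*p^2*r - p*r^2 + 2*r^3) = (p^2 + 4*p*r + 6*p + 24*r)/(p^2 - p*r - 2*r^2)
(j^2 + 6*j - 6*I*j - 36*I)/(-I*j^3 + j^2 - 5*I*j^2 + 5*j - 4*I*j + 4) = (I*j^2 + 6*j*(1 + I) + 36)/(j^3 + j^2*(5 + I) + j*(4 + 5*I) + 4*I)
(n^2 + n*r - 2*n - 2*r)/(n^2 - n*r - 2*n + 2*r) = (-n - r)/(-n + r)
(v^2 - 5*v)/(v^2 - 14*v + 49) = v*(v - 5)/(v^2 - 14*v + 49)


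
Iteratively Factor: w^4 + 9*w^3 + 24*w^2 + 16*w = (w + 4)*(w^3 + 5*w^2 + 4*w) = w*(w + 4)*(w^2 + 5*w + 4) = w*(w + 1)*(w + 4)*(w + 4)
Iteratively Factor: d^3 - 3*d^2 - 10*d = (d)*(d^2 - 3*d - 10) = d*(d + 2)*(d - 5)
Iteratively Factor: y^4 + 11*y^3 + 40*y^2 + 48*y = (y + 4)*(y^3 + 7*y^2 + 12*y) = (y + 3)*(y + 4)*(y^2 + 4*y) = y*(y + 3)*(y + 4)*(y + 4)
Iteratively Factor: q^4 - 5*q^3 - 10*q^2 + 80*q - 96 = (q - 2)*(q^3 - 3*q^2 - 16*q + 48) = (q - 3)*(q - 2)*(q^2 - 16) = (q - 4)*(q - 3)*(q - 2)*(q + 4)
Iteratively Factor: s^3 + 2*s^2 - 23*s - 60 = (s + 4)*(s^2 - 2*s - 15) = (s + 3)*(s + 4)*(s - 5)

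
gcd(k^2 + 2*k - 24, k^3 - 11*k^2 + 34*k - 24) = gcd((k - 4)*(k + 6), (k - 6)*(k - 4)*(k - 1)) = k - 4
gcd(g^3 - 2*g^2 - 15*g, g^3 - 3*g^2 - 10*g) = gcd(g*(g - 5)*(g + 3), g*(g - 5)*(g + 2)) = g^2 - 5*g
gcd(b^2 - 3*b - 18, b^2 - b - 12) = b + 3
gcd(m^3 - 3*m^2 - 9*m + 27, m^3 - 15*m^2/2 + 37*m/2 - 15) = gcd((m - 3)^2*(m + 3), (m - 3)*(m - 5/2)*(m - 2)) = m - 3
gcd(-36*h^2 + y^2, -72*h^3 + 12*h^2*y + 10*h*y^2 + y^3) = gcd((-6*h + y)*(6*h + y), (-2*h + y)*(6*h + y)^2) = 6*h + y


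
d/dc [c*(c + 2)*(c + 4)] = 3*c^2 + 12*c + 8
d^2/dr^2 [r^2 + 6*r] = 2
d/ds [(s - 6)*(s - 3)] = 2*s - 9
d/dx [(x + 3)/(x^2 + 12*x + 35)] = (x^2 + 12*x - 2*(x + 3)*(x + 6) + 35)/(x^2 + 12*x + 35)^2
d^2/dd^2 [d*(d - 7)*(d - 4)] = 6*d - 22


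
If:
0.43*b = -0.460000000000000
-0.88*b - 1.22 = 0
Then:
No Solution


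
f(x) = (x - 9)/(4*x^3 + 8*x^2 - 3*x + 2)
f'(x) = (x - 9)*(-12*x^2 - 16*x + 3)/(4*x^3 + 8*x^2 - 3*x + 2)^2 + 1/(4*x^3 + 8*x^2 - 3*x + 2) = (4*x^3 + 8*x^2 - 3*x - (x - 9)*(12*x^2 + 16*x - 3) + 2)/(4*x^3 + 8*x^2 - 3*x + 2)^2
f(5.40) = -0.00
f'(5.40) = 0.00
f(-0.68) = -1.49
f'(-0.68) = -1.77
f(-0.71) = -1.44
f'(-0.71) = -1.63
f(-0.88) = -1.22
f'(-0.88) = -1.05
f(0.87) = -1.01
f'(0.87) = 2.62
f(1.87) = -0.14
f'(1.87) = 0.21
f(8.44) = -0.00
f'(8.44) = 0.00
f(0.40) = -3.68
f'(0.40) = 8.81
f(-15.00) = 0.00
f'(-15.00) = 0.00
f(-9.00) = 0.01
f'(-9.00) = 0.00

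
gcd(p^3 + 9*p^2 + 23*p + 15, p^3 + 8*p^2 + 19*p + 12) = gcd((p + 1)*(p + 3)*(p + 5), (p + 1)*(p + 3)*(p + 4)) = p^2 + 4*p + 3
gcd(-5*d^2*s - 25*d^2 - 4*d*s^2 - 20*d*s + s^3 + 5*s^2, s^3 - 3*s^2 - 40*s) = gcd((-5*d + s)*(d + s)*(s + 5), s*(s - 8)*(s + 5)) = s + 5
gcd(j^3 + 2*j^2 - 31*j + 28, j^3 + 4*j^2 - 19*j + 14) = j^2 + 6*j - 7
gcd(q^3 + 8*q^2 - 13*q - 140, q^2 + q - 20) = q^2 + q - 20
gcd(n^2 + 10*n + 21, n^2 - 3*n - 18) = n + 3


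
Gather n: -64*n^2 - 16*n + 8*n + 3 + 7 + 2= -64*n^2 - 8*n + 12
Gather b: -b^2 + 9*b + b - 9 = -b^2 + 10*b - 9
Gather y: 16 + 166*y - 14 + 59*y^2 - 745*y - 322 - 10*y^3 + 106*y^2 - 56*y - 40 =-10*y^3 + 165*y^2 - 635*y - 360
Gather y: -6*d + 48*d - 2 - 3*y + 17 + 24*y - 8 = 42*d + 21*y + 7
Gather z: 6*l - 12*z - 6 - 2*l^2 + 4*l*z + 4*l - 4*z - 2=-2*l^2 + 10*l + z*(4*l - 16) - 8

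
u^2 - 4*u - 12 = (u - 6)*(u + 2)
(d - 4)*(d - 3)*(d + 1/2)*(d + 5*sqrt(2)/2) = d^4 - 13*d^3/2 + 5*sqrt(2)*d^3/2 - 65*sqrt(2)*d^2/4 + 17*d^2/2 + 6*d + 85*sqrt(2)*d/4 + 15*sqrt(2)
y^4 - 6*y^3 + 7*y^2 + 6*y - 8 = (y - 4)*(y - 2)*(y - 1)*(y + 1)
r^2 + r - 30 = (r - 5)*(r + 6)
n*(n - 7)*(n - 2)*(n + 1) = n^4 - 8*n^3 + 5*n^2 + 14*n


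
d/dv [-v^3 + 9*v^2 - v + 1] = -3*v^2 + 18*v - 1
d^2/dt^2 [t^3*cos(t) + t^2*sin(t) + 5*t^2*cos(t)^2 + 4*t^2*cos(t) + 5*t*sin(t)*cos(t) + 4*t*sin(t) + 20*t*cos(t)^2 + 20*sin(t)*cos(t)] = -t^3*cos(t) - 7*t^2*sin(t) - 4*t^2*cos(t) - 10*t^2*cos(2*t) - 20*t*sin(t) - 30*t*sin(2*t) + 10*t*cos(t) - 40*t*cos(2*t) + 2*sin(t) - 80*sin(2*t) + 16*cos(t) + 15*cos(2*t) + 5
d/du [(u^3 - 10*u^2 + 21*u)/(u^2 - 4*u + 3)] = (u^2 - 2*u + 7)/(u^2 - 2*u + 1)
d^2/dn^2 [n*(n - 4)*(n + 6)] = 6*n + 4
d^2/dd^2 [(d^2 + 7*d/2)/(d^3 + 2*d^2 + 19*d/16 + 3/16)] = 16*(512*d^6 + 5376*d^5 + 8928*d^4 + 3152*d^3 - 2592*d^2 - 2016*d - 381)/(4096*d^9 + 24576*d^8 + 63744*d^7 + 93440*d^6 + 84912*d^5 + 49344*d^4 + 18235*d^3 + 4113*d^2 + 513*d + 27)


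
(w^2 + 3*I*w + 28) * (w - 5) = w^3 - 5*w^2 + 3*I*w^2 + 28*w - 15*I*w - 140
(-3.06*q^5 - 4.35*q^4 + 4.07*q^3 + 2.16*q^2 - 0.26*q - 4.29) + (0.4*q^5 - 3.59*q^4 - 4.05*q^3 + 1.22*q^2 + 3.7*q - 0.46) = -2.66*q^5 - 7.94*q^4 + 0.0200000000000005*q^3 + 3.38*q^2 + 3.44*q - 4.75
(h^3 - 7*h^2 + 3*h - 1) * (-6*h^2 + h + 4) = -6*h^5 + 43*h^4 - 21*h^3 - 19*h^2 + 11*h - 4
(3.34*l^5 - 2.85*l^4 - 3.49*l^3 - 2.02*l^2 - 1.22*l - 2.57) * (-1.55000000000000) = -5.177*l^5 + 4.4175*l^4 + 5.4095*l^3 + 3.131*l^2 + 1.891*l + 3.9835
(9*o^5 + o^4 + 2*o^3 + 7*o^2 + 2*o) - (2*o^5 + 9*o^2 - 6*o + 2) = 7*o^5 + o^4 + 2*o^3 - 2*o^2 + 8*o - 2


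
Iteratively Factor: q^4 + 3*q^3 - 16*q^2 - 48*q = (q - 4)*(q^3 + 7*q^2 + 12*q) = q*(q - 4)*(q^2 + 7*q + 12) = q*(q - 4)*(q + 4)*(q + 3)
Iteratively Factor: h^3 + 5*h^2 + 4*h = (h + 4)*(h^2 + h) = h*(h + 4)*(h + 1)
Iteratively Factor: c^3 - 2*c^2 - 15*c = (c + 3)*(c^2 - 5*c) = (c - 5)*(c + 3)*(c)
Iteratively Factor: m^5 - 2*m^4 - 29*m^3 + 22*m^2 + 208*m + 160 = (m + 4)*(m^4 - 6*m^3 - 5*m^2 + 42*m + 40) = (m + 1)*(m + 4)*(m^3 - 7*m^2 + 2*m + 40) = (m - 4)*(m + 1)*(m + 4)*(m^2 - 3*m - 10) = (m - 4)*(m + 1)*(m + 2)*(m + 4)*(m - 5)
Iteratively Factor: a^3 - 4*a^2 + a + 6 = (a + 1)*(a^2 - 5*a + 6) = (a - 2)*(a + 1)*(a - 3)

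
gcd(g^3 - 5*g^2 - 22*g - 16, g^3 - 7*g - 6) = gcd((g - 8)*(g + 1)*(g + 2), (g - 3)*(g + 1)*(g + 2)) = g^2 + 3*g + 2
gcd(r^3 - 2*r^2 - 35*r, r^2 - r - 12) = 1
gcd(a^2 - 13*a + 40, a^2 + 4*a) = 1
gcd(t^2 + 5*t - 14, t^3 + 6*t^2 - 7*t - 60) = 1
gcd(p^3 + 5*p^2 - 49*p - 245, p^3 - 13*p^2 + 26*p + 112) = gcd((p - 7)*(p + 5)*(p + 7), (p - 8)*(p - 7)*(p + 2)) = p - 7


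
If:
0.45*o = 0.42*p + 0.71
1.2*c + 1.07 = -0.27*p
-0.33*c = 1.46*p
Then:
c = -0.94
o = 1.78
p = 0.21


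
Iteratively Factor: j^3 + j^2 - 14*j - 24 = (j - 4)*(j^2 + 5*j + 6) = (j - 4)*(j + 2)*(j + 3)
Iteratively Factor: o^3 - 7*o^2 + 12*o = (o)*(o^2 - 7*o + 12) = o*(o - 3)*(o - 4)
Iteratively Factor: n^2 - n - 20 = (n - 5)*(n + 4)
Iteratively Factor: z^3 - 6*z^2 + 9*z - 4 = (z - 1)*(z^2 - 5*z + 4) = (z - 4)*(z - 1)*(z - 1)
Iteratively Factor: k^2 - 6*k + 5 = (k - 5)*(k - 1)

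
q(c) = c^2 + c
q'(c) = 2*c + 1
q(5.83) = 39.82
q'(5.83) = 12.66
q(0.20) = 0.24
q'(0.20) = 1.40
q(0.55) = 0.85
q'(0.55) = 2.10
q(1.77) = 4.90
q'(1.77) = 4.54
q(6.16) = 44.11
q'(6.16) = 13.32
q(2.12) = 6.61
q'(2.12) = 5.24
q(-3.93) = 11.51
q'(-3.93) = -6.86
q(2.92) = 11.45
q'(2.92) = 6.84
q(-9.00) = 72.00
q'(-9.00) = -17.00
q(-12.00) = 132.00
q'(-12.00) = -23.00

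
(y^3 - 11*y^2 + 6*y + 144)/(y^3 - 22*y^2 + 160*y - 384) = (y + 3)/(y - 8)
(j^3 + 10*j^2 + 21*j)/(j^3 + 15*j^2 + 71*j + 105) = j/(j + 5)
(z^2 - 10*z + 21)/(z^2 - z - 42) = (z - 3)/(z + 6)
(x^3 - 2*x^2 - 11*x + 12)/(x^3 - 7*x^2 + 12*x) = (x^2 + 2*x - 3)/(x*(x - 3))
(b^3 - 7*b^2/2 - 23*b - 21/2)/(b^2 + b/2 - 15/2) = (2*b^2 - 13*b - 7)/(2*b - 5)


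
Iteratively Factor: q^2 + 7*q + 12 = (q + 3)*(q + 4)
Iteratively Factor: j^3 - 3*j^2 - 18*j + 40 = (j + 4)*(j^2 - 7*j + 10) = (j - 2)*(j + 4)*(j - 5)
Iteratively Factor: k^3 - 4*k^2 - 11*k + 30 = (k + 3)*(k^2 - 7*k + 10) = (k - 5)*(k + 3)*(k - 2)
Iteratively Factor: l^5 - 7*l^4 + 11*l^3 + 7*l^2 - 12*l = (l - 4)*(l^4 - 3*l^3 - l^2 + 3*l) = (l - 4)*(l - 3)*(l^3 - l) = (l - 4)*(l - 3)*(l - 1)*(l^2 + l) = l*(l - 4)*(l - 3)*(l - 1)*(l + 1)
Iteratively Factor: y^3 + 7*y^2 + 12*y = (y + 3)*(y^2 + 4*y) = y*(y + 3)*(y + 4)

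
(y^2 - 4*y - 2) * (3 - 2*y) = -2*y^3 + 11*y^2 - 8*y - 6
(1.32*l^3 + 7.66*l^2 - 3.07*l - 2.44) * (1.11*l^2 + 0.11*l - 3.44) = 1.4652*l^5 + 8.6478*l^4 - 7.1059*l^3 - 29.3965*l^2 + 10.2924*l + 8.3936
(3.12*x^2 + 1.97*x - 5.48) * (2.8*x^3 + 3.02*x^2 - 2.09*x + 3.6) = 8.736*x^5 + 14.9384*x^4 - 15.9154*x^3 - 9.4349*x^2 + 18.5452*x - 19.728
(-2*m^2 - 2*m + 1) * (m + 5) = -2*m^3 - 12*m^2 - 9*m + 5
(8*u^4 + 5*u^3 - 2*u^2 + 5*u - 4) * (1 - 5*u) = -40*u^5 - 17*u^4 + 15*u^3 - 27*u^2 + 25*u - 4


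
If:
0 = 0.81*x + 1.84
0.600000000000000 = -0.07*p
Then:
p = -8.57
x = -2.27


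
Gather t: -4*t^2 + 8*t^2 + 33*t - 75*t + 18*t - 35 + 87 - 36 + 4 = 4*t^2 - 24*t + 20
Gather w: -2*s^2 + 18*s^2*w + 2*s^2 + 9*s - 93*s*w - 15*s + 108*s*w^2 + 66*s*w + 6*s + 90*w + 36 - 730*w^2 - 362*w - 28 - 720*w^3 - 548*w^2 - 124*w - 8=-720*w^3 + w^2*(108*s - 1278) + w*(18*s^2 - 27*s - 396)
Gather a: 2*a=2*a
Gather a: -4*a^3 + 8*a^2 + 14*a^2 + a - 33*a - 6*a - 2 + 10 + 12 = -4*a^3 + 22*a^2 - 38*a + 20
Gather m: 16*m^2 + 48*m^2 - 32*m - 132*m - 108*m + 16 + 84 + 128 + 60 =64*m^2 - 272*m + 288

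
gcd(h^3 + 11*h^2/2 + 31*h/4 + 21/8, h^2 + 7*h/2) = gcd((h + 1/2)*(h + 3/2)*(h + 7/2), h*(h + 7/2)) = h + 7/2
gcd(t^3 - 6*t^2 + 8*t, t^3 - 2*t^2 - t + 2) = t - 2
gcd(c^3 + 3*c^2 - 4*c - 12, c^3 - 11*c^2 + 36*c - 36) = c - 2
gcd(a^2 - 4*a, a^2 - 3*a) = a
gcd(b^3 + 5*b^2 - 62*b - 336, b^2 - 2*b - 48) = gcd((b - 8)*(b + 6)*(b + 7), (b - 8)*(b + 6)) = b^2 - 2*b - 48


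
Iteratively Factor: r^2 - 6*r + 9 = (r - 3)*(r - 3)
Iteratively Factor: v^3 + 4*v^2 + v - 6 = (v + 2)*(v^2 + 2*v - 3) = (v - 1)*(v + 2)*(v + 3)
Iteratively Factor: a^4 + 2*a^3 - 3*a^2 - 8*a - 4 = (a + 1)*(a^3 + a^2 - 4*a - 4) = (a - 2)*(a + 1)*(a^2 + 3*a + 2) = (a - 2)*(a + 1)^2*(a + 2)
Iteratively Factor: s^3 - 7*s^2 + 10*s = (s - 2)*(s^2 - 5*s) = (s - 5)*(s - 2)*(s)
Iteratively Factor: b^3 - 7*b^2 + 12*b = (b - 4)*(b^2 - 3*b) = b*(b - 4)*(b - 3)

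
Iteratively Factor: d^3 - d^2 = (d - 1)*(d^2) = d*(d - 1)*(d)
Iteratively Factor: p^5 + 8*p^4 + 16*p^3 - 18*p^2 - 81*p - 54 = (p + 3)*(p^4 + 5*p^3 + p^2 - 21*p - 18) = (p + 3)^2*(p^3 + 2*p^2 - 5*p - 6) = (p - 2)*(p + 3)^2*(p^2 + 4*p + 3) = (p - 2)*(p + 3)^3*(p + 1)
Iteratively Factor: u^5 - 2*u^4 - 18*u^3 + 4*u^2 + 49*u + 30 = (u + 3)*(u^4 - 5*u^3 - 3*u^2 + 13*u + 10) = (u + 1)*(u + 3)*(u^3 - 6*u^2 + 3*u + 10) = (u + 1)^2*(u + 3)*(u^2 - 7*u + 10) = (u - 5)*(u + 1)^2*(u + 3)*(u - 2)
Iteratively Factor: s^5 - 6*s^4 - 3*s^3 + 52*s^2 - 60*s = (s - 2)*(s^4 - 4*s^3 - 11*s^2 + 30*s) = (s - 2)^2*(s^3 - 2*s^2 - 15*s) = (s - 2)^2*(s + 3)*(s^2 - 5*s) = s*(s - 2)^2*(s + 3)*(s - 5)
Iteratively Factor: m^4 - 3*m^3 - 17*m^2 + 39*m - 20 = (m + 4)*(m^3 - 7*m^2 + 11*m - 5) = (m - 1)*(m + 4)*(m^2 - 6*m + 5) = (m - 5)*(m - 1)*(m + 4)*(m - 1)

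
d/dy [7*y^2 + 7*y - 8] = 14*y + 7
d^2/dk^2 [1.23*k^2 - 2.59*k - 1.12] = 2.46000000000000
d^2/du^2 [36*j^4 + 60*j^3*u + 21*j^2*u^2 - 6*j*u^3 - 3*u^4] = 42*j^2 - 36*j*u - 36*u^2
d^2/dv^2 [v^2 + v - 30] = 2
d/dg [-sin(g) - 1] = -cos(g)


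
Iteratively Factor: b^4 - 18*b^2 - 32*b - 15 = (b + 1)*(b^3 - b^2 - 17*b - 15) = (b + 1)*(b + 3)*(b^2 - 4*b - 5) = (b + 1)^2*(b + 3)*(b - 5)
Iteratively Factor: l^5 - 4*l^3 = (l + 2)*(l^4 - 2*l^3) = l*(l + 2)*(l^3 - 2*l^2) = l^2*(l + 2)*(l^2 - 2*l) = l^2*(l - 2)*(l + 2)*(l)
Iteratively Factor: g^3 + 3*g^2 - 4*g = (g)*(g^2 + 3*g - 4) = g*(g - 1)*(g + 4)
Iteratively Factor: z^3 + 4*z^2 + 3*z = (z)*(z^2 + 4*z + 3) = z*(z + 3)*(z + 1)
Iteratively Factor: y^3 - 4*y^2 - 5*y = (y)*(y^2 - 4*y - 5) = y*(y + 1)*(y - 5)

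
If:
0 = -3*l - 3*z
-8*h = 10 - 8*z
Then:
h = z - 5/4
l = -z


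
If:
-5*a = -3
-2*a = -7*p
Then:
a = 3/5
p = 6/35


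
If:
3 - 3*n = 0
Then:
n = 1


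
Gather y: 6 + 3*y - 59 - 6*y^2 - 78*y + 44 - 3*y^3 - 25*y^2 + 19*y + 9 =-3*y^3 - 31*y^2 - 56*y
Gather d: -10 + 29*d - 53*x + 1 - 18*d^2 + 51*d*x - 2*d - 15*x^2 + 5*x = -18*d^2 + d*(51*x + 27) - 15*x^2 - 48*x - 9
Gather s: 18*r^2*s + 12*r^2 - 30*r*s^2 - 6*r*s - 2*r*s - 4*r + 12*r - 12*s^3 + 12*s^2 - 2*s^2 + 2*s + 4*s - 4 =12*r^2 + 8*r - 12*s^3 + s^2*(10 - 30*r) + s*(18*r^2 - 8*r + 6) - 4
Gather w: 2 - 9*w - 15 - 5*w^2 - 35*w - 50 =-5*w^2 - 44*w - 63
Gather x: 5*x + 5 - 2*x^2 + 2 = -2*x^2 + 5*x + 7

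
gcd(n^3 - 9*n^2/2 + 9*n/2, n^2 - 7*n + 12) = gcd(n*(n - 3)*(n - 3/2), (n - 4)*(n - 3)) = n - 3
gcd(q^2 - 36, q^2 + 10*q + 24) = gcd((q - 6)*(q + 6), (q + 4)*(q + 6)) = q + 6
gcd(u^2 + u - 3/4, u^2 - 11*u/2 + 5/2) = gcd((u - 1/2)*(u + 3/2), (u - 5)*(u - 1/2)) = u - 1/2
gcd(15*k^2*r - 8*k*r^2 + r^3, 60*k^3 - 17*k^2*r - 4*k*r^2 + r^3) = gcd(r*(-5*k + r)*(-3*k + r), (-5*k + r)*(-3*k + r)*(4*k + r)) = 15*k^2 - 8*k*r + r^2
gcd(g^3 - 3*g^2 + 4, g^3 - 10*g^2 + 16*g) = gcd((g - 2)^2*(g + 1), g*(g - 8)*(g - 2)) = g - 2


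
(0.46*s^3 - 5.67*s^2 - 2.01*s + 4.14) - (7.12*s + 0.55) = 0.46*s^3 - 5.67*s^2 - 9.13*s + 3.59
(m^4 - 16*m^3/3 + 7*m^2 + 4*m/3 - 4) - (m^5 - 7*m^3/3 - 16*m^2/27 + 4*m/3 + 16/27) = -m^5 + m^4 - 3*m^3 + 205*m^2/27 - 124/27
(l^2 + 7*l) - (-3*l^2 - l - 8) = 4*l^2 + 8*l + 8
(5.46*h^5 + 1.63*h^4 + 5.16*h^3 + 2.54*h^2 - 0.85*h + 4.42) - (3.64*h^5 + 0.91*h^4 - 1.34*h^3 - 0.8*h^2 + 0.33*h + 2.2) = 1.82*h^5 + 0.72*h^4 + 6.5*h^3 + 3.34*h^2 - 1.18*h + 2.22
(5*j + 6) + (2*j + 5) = 7*j + 11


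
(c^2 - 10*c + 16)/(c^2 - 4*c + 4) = (c - 8)/(c - 2)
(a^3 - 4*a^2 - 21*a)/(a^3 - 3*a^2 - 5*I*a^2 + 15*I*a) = (a^2 - 4*a - 21)/(a^2 - 3*a - 5*I*a + 15*I)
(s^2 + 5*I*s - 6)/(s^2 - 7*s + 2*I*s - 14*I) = (s + 3*I)/(s - 7)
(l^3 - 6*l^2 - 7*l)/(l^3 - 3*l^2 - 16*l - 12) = l*(l - 7)/(l^2 - 4*l - 12)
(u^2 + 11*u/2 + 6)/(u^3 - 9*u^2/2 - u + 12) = (u + 4)/(u^2 - 6*u + 8)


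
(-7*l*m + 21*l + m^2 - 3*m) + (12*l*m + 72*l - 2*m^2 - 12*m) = 5*l*m + 93*l - m^2 - 15*m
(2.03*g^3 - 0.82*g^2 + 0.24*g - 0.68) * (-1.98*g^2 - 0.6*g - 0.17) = -4.0194*g^5 + 0.4056*g^4 - 0.3283*g^3 + 1.3418*g^2 + 0.3672*g + 0.1156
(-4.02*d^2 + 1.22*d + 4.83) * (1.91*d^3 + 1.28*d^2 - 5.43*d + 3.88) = -7.6782*d^5 - 2.8154*d^4 + 32.6155*d^3 - 16.0398*d^2 - 21.4933*d + 18.7404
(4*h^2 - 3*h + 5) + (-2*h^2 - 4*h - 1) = 2*h^2 - 7*h + 4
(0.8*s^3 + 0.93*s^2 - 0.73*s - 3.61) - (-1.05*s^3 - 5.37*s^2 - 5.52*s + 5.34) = 1.85*s^3 + 6.3*s^2 + 4.79*s - 8.95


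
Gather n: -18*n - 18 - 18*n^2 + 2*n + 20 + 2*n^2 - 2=-16*n^2 - 16*n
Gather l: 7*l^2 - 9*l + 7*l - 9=7*l^2 - 2*l - 9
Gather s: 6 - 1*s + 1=7 - s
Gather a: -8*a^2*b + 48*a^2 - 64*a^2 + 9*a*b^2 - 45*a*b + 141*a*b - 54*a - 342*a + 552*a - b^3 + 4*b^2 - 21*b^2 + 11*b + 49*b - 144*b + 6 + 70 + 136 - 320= a^2*(-8*b - 16) + a*(9*b^2 + 96*b + 156) - b^3 - 17*b^2 - 84*b - 108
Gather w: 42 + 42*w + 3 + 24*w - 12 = 66*w + 33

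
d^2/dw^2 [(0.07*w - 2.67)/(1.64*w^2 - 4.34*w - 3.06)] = ((9.3652 - 0.6888*w)*(-1.64*w^2 + 4.34*w + 3.06) - (0.07*w - 2.67)*(3.28*w - 4.34)*(6.56*w - 8.68))/(-1.64*w^2 + 4.34*w + 3.06)^3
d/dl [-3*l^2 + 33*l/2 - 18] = 33/2 - 6*l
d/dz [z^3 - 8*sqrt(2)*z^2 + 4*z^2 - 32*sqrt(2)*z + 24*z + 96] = 3*z^2 - 16*sqrt(2)*z + 8*z - 32*sqrt(2) + 24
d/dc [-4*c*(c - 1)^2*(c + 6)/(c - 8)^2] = 8*(-c^4 + 14*c^3 + 48*c^2 - 85*c + 24)/(c^3 - 24*c^2 + 192*c - 512)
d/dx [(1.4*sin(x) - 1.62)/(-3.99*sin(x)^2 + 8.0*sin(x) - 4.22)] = (5.586*sin(x)^2 - 12.9276*sin(x) + 7.052)*cos(x)/(15.9201*sin(x)^4 - 63.84*sin(x)^3 + 97.6756*sin(x)^2 - 67.52*sin(x) + 17.8084)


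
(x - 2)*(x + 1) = x^2 - x - 2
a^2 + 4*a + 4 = (a + 2)^2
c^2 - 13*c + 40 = (c - 8)*(c - 5)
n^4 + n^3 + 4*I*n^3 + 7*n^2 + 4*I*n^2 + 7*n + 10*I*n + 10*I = (n + 1)*(n - 2*I)*(n + I)*(n + 5*I)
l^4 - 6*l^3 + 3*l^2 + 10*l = l*(l - 5)*(l - 2)*(l + 1)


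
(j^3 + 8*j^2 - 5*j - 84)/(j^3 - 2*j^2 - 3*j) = (j^2 + 11*j + 28)/(j*(j + 1))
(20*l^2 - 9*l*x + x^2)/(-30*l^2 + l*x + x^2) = (-4*l + x)/(6*l + x)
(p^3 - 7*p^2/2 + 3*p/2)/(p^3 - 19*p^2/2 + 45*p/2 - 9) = p/(p - 6)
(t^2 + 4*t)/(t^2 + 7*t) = (t + 4)/(t + 7)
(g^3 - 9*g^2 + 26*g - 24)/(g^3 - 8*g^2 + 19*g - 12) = (g - 2)/(g - 1)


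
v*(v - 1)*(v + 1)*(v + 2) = v^4 + 2*v^3 - v^2 - 2*v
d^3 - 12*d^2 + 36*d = d*(d - 6)^2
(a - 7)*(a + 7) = a^2 - 49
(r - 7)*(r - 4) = r^2 - 11*r + 28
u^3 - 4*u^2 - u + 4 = (u - 4)*(u - 1)*(u + 1)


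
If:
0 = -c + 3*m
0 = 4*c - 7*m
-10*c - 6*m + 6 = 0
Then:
No Solution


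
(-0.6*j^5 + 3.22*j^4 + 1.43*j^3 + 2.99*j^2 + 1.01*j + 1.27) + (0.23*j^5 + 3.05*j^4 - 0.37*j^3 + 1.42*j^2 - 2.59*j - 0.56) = -0.37*j^5 + 6.27*j^4 + 1.06*j^3 + 4.41*j^2 - 1.58*j + 0.71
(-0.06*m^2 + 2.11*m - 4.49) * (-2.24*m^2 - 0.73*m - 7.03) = 0.1344*m^4 - 4.6826*m^3 + 8.9391*m^2 - 11.5556*m + 31.5647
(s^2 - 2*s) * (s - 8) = s^3 - 10*s^2 + 16*s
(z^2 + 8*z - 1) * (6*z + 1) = 6*z^3 + 49*z^2 + 2*z - 1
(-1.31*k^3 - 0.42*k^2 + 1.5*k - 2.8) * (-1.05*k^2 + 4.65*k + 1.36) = 1.3755*k^5 - 5.6505*k^4 - 5.3096*k^3 + 9.3438*k^2 - 10.98*k - 3.808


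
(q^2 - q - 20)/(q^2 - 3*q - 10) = (q + 4)/(q + 2)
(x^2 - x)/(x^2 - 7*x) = (x - 1)/(x - 7)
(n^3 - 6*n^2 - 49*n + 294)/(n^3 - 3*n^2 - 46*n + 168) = (n - 7)/(n - 4)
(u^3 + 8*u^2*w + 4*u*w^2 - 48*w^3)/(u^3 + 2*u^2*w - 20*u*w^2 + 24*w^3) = (u + 4*w)/(u - 2*w)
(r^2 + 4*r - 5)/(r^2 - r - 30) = (r - 1)/(r - 6)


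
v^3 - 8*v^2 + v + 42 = (v - 7)*(v - 3)*(v + 2)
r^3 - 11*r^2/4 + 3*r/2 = r*(r - 2)*(r - 3/4)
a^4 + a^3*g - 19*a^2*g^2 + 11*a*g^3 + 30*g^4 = (a - 3*g)*(a - 2*g)*(a + g)*(a + 5*g)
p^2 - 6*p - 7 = (p - 7)*(p + 1)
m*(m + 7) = m^2 + 7*m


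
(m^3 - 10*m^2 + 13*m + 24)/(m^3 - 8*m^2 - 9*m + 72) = (m + 1)/(m + 3)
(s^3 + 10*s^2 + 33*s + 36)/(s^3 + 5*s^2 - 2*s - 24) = (s + 3)/(s - 2)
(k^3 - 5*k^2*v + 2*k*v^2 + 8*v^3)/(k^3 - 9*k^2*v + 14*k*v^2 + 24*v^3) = (-k + 2*v)/(-k + 6*v)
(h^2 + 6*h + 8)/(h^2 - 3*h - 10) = (h + 4)/(h - 5)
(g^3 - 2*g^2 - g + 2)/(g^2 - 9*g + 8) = (g^2 - g - 2)/(g - 8)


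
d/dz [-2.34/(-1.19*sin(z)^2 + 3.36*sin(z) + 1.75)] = (7.8624 - 5.5692*sin(z))*cos(z)/(-1.19*sin(z)^2 + 3.36*sin(z) + 1.75)^2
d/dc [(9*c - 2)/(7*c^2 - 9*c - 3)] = (-63*c^2 + 28*c - 45)/(49*c^4 - 126*c^3 + 39*c^2 + 54*c + 9)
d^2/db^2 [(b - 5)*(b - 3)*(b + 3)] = 6*b - 10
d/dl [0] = 0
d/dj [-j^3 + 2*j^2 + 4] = j*(4 - 3*j)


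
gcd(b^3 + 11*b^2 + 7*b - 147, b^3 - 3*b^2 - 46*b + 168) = b + 7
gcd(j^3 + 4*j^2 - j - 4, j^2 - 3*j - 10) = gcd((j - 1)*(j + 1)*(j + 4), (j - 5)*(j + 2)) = 1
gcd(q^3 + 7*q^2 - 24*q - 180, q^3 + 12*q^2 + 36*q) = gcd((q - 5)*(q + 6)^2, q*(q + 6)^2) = q^2 + 12*q + 36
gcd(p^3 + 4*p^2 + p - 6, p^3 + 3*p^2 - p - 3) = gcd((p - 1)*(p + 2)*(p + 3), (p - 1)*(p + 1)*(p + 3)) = p^2 + 2*p - 3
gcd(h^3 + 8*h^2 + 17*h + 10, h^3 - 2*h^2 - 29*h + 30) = h + 5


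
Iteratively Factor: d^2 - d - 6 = (d + 2)*(d - 3)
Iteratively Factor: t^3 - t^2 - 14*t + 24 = (t - 2)*(t^2 + t - 12) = (t - 3)*(t - 2)*(t + 4)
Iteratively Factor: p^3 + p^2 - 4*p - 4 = (p + 1)*(p^2 - 4) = (p - 2)*(p + 1)*(p + 2)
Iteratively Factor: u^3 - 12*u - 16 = (u - 4)*(u^2 + 4*u + 4) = (u - 4)*(u + 2)*(u + 2)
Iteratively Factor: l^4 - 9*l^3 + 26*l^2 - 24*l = (l - 2)*(l^3 - 7*l^2 + 12*l) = l*(l - 2)*(l^2 - 7*l + 12) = l*(l - 4)*(l - 2)*(l - 3)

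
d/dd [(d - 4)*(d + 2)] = 2*d - 2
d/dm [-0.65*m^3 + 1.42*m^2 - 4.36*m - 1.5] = -1.95*m^2 + 2.84*m - 4.36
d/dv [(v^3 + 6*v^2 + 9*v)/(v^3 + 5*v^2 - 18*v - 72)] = (-v^2 - 48*v - 72)/(v^4 + 4*v^3 - 44*v^2 - 96*v + 576)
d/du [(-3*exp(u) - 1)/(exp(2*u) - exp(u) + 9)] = ((2*exp(u) - 1)*(3*exp(u) + 1) - 3*exp(2*u) + 3*exp(u) - 27)*exp(u)/(exp(2*u) - exp(u) + 9)^2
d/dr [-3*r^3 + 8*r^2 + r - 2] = -9*r^2 + 16*r + 1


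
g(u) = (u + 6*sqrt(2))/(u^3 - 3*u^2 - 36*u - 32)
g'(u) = (u + 6*sqrt(2))*(-3*u^2 + 6*u + 36)/(u^3 - 3*u^2 - 36*u - 32)^2 + 1/(u^3 - 3*u^2 - 36*u - 32) = (u^3 - 3*u^2 - 36*u + 3*(u + 6*sqrt(2))*(-u^2 + 2*u + 12) - 32)/(-u^3 + 3*u^2 + 36*u + 32)^2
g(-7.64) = 0.00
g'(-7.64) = 0.00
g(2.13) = -0.09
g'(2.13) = 0.02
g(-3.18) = 0.27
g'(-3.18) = -0.13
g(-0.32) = -0.39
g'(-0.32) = 0.59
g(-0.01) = -0.27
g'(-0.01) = 0.27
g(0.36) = -0.20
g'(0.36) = 0.14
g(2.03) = -0.10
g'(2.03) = 0.02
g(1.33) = -0.12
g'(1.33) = 0.04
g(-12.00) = 0.00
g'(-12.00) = 0.00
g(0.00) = -0.27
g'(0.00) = 0.27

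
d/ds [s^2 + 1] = 2*s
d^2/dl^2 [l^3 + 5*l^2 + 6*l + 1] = 6*l + 10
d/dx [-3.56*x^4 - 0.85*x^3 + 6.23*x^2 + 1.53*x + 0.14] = -14.24*x^3 - 2.55*x^2 + 12.46*x + 1.53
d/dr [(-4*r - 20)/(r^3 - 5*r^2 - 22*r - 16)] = 8*(r^3 + 5*r^2 - 25*r - 47)/(r^6 - 10*r^5 - 19*r^4 + 188*r^3 + 644*r^2 + 704*r + 256)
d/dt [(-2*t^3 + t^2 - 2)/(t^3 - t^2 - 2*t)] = (t^4 + 8*t^3 + 4*t^2 - 4*t - 4)/(t^2*(t^4 - 2*t^3 - 3*t^2 + 4*t + 4))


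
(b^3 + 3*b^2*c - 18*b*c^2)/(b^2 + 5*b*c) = (b^2 + 3*b*c - 18*c^2)/(b + 5*c)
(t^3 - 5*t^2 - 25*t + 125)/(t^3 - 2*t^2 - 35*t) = (t^2 - 10*t + 25)/(t*(t - 7))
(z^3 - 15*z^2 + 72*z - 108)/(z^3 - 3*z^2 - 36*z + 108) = (z - 6)/(z + 6)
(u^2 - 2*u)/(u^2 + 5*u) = (u - 2)/(u + 5)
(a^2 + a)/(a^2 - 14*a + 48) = a*(a + 1)/(a^2 - 14*a + 48)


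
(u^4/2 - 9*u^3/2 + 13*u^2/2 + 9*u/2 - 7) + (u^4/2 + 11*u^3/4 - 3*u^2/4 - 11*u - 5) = u^4 - 7*u^3/4 + 23*u^2/4 - 13*u/2 - 12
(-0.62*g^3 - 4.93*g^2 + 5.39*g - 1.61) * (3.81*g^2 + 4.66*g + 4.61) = -2.3622*g^5 - 21.6725*g^4 - 5.2961*g^3 - 3.744*g^2 + 17.3453*g - 7.4221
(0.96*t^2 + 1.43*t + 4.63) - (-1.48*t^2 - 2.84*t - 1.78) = 2.44*t^2 + 4.27*t + 6.41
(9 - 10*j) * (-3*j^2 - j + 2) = 30*j^3 - 17*j^2 - 29*j + 18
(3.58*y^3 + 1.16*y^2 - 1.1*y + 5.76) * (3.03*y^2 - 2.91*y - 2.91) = 10.8474*y^5 - 6.903*y^4 - 17.1264*y^3 + 17.2782*y^2 - 13.5606*y - 16.7616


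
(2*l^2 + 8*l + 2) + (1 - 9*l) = 2*l^2 - l + 3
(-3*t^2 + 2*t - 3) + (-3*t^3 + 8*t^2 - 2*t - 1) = -3*t^3 + 5*t^2 - 4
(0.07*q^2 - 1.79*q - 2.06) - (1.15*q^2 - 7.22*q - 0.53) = -1.08*q^2 + 5.43*q - 1.53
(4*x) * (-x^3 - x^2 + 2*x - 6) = -4*x^4 - 4*x^3 + 8*x^2 - 24*x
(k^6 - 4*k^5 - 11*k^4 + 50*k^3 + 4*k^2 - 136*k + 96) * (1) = k^6 - 4*k^5 - 11*k^4 + 50*k^3 + 4*k^2 - 136*k + 96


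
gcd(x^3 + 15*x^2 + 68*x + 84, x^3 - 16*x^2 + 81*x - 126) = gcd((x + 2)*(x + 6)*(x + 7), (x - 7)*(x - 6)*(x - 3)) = 1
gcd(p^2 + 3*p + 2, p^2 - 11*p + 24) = 1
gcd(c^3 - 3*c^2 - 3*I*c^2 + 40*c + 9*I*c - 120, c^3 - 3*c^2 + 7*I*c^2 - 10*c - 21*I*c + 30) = c^2 + c*(-3 + 5*I) - 15*I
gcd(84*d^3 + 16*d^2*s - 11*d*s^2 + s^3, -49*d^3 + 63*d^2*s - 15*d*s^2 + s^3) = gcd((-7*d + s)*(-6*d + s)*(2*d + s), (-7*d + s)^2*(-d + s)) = -7*d + s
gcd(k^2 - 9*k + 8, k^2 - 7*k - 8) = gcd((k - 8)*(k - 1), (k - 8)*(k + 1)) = k - 8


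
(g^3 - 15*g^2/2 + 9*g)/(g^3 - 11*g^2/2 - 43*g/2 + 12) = g*(2*g^2 - 15*g + 18)/(2*g^3 - 11*g^2 - 43*g + 24)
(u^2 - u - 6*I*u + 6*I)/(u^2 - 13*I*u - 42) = (u - 1)/(u - 7*I)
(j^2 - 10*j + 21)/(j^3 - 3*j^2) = (j - 7)/j^2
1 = 1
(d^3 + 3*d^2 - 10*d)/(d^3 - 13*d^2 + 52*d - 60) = d*(d + 5)/(d^2 - 11*d + 30)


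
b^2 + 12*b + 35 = (b + 5)*(b + 7)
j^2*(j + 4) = j^3 + 4*j^2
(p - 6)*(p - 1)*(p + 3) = p^3 - 4*p^2 - 15*p + 18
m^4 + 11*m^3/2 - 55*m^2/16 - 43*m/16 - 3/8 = (m - 1)*(m + 1/4)^2*(m + 6)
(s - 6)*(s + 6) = s^2 - 36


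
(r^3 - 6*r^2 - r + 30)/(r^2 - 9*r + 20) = (r^2 - r - 6)/(r - 4)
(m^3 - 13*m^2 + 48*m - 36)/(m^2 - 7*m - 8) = (-m^3 + 13*m^2 - 48*m + 36)/(-m^2 + 7*m + 8)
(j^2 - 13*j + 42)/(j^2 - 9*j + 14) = (j - 6)/(j - 2)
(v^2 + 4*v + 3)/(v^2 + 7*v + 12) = (v + 1)/(v + 4)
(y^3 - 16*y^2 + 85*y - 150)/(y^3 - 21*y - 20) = (y^2 - 11*y + 30)/(y^2 + 5*y + 4)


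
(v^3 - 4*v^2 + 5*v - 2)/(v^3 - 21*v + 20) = (v^2 - 3*v + 2)/(v^2 + v - 20)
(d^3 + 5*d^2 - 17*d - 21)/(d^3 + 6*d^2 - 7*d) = (d^2 - 2*d - 3)/(d*(d - 1))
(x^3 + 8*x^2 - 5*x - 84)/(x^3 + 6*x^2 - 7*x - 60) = (x + 7)/(x + 5)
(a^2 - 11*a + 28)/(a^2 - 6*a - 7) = (a - 4)/(a + 1)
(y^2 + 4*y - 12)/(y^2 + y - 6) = (y + 6)/(y + 3)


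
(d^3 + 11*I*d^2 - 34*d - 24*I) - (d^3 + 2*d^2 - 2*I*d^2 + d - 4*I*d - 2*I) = -2*d^2 + 13*I*d^2 - 35*d + 4*I*d - 22*I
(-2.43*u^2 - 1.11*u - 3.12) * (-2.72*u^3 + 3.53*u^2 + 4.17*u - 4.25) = 6.6096*u^5 - 5.5587*u^4 - 5.565*u^3 - 5.3148*u^2 - 8.2929*u + 13.26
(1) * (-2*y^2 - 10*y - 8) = -2*y^2 - 10*y - 8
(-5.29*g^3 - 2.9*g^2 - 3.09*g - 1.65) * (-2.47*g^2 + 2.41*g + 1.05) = 13.0663*g^5 - 5.5859*g^4 - 4.9112*g^3 - 6.4164*g^2 - 7.221*g - 1.7325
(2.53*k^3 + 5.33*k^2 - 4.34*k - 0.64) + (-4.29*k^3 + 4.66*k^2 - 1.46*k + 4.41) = -1.76*k^3 + 9.99*k^2 - 5.8*k + 3.77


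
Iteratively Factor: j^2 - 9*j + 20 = (j - 5)*(j - 4)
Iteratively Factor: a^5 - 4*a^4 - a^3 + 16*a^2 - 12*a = (a)*(a^4 - 4*a^3 - a^2 + 16*a - 12) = a*(a + 2)*(a^3 - 6*a^2 + 11*a - 6) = a*(a - 1)*(a + 2)*(a^2 - 5*a + 6) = a*(a - 3)*(a - 1)*(a + 2)*(a - 2)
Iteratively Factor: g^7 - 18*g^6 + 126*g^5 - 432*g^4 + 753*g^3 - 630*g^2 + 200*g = (g - 5)*(g^6 - 13*g^5 + 61*g^4 - 127*g^3 + 118*g^2 - 40*g) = (g - 5)*(g - 1)*(g^5 - 12*g^4 + 49*g^3 - 78*g^2 + 40*g) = (g - 5)^2*(g - 1)*(g^4 - 7*g^3 + 14*g^2 - 8*g) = (g - 5)^2*(g - 4)*(g - 1)*(g^3 - 3*g^2 + 2*g) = (g - 5)^2*(g - 4)*(g - 1)^2*(g^2 - 2*g) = (g - 5)^2*(g - 4)*(g - 2)*(g - 1)^2*(g)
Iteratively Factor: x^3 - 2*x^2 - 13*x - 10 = (x + 2)*(x^2 - 4*x - 5) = (x - 5)*(x + 2)*(x + 1)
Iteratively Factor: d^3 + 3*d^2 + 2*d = (d + 2)*(d^2 + d) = d*(d + 2)*(d + 1)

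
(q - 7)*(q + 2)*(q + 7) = q^3 + 2*q^2 - 49*q - 98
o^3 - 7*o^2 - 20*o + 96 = (o - 8)*(o - 3)*(o + 4)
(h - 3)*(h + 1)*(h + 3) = h^3 + h^2 - 9*h - 9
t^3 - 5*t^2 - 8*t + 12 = (t - 6)*(t - 1)*(t + 2)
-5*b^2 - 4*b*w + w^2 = (-5*b + w)*(b + w)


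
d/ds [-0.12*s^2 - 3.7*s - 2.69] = -0.24*s - 3.7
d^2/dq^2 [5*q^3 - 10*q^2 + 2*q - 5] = 30*q - 20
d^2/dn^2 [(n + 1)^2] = 2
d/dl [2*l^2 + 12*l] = 4*l + 12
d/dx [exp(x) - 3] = exp(x)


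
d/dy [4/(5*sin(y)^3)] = -12*cos(y)/(5*sin(y)^4)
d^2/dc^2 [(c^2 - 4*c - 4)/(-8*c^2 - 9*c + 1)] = 2*(328*c^3 + 744*c^2 + 960*c + 391)/(512*c^6 + 1728*c^5 + 1752*c^4 + 297*c^3 - 219*c^2 + 27*c - 1)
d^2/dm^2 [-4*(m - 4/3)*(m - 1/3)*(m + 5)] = -24*m - 80/3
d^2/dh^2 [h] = 0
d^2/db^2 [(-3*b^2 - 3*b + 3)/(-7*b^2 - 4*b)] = 6*(21*b^3 - 147*b^2 - 84*b - 16)/(b^3*(343*b^3 + 588*b^2 + 336*b + 64))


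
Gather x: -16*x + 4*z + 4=-16*x + 4*z + 4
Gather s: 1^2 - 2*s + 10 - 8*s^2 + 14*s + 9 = -8*s^2 + 12*s + 20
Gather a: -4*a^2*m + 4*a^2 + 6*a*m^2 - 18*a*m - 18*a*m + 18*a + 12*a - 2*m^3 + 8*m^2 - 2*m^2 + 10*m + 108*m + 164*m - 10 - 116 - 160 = a^2*(4 - 4*m) + a*(6*m^2 - 36*m + 30) - 2*m^3 + 6*m^2 + 282*m - 286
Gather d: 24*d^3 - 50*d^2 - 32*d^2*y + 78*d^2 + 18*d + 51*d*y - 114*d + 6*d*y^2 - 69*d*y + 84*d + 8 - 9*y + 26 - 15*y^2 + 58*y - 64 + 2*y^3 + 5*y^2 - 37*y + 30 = 24*d^3 + d^2*(28 - 32*y) + d*(6*y^2 - 18*y - 12) + 2*y^3 - 10*y^2 + 12*y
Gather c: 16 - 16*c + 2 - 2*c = 18 - 18*c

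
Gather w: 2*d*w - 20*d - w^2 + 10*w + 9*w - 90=-20*d - w^2 + w*(2*d + 19) - 90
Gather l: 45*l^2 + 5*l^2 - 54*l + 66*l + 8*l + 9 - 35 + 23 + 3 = 50*l^2 + 20*l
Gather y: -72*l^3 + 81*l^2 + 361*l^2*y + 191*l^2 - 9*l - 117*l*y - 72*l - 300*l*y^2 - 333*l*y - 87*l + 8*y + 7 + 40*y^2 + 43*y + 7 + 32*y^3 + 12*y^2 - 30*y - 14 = -72*l^3 + 272*l^2 - 168*l + 32*y^3 + y^2*(52 - 300*l) + y*(361*l^2 - 450*l + 21)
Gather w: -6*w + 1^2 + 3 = 4 - 6*w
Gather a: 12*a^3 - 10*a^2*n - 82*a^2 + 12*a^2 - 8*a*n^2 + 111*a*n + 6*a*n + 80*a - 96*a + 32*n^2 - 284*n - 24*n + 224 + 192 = 12*a^3 + a^2*(-10*n - 70) + a*(-8*n^2 + 117*n - 16) + 32*n^2 - 308*n + 416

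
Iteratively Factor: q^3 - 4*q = (q)*(q^2 - 4) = q*(q + 2)*(q - 2)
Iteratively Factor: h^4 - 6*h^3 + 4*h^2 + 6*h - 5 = (h - 1)*(h^3 - 5*h^2 - h + 5) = (h - 1)*(h + 1)*(h^2 - 6*h + 5) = (h - 5)*(h - 1)*(h + 1)*(h - 1)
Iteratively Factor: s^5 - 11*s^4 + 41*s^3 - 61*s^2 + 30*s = (s - 5)*(s^4 - 6*s^3 + 11*s^2 - 6*s) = s*(s - 5)*(s^3 - 6*s^2 + 11*s - 6) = s*(s - 5)*(s - 3)*(s^2 - 3*s + 2) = s*(s - 5)*(s - 3)*(s - 1)*(s - 2)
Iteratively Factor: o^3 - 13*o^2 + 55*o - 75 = (o - 5)*(o^2 - 8*o + 15) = (o - 5)^2*(o - 3)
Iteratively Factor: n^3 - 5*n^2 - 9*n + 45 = (n - 5)*(n^2 - 9) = (n - 5)*(n + 3)*(n - 3)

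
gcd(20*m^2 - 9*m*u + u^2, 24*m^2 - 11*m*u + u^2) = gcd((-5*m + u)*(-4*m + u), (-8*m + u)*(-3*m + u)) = 1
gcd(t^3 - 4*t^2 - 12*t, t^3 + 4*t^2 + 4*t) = t^2 + 2*t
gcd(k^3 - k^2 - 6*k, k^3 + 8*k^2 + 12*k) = k^2 + 2*k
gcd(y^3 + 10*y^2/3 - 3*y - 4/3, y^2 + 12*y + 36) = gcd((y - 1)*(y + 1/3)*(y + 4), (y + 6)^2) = 1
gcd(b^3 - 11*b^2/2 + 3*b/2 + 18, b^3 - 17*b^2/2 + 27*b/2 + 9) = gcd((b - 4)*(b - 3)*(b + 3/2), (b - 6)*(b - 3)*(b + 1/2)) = b - 3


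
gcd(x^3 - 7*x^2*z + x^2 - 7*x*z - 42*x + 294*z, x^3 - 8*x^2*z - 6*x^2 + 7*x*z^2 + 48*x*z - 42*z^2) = x^2 - 7*x*z - 6*x + 42*z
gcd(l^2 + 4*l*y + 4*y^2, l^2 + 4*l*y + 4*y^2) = l^2 + 4*l*y + 4*y^2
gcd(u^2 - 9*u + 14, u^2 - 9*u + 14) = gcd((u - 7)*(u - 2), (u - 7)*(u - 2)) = u^2 - 9*u + 14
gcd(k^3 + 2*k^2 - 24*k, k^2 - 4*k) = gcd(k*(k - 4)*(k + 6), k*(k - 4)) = k^2 - 4*k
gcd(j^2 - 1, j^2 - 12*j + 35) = 1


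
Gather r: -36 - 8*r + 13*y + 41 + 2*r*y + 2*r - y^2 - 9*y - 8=r*(2*y - 6) - y^2 + 4*y - 3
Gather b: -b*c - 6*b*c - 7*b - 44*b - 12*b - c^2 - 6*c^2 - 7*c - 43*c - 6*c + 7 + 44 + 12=b*(-7*c - 63) - 7*c^2 - 56*c + 63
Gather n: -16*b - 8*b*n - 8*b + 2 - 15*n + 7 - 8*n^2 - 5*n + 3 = -24*b - 8*n^2 + n*(-8*b - 20) + 12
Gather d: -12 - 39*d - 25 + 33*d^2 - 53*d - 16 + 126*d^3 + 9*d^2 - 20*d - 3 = 126*d^3 + 42*d^2 - 112*d - 56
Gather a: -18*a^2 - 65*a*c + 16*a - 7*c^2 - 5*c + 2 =-18*a^2 + a*(16 - 65*c) - 7*c^2 - 5*c + 2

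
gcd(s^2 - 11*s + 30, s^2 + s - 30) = s - 5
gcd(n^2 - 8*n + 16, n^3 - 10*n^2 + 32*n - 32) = n^2 - 8*n + 16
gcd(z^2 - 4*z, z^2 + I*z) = z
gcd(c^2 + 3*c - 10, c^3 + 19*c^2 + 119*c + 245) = c + 5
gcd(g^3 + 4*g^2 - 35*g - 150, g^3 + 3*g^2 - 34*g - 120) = g^2 - g - 30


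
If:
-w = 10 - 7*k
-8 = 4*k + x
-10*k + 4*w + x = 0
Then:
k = 24/7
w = 14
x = -152/7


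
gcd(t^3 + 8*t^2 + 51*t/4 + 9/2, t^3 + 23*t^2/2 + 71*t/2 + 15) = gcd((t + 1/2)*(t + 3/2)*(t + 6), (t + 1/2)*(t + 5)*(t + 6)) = t^2 + 13*t/2 + 3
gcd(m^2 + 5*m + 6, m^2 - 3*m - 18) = m + 3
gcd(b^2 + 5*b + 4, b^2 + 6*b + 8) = b + 4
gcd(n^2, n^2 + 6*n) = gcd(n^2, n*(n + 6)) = n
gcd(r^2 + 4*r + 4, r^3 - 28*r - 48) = r + 2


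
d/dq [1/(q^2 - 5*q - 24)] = (5 - 2*q)/(-q^2 + 5*q + 24)^2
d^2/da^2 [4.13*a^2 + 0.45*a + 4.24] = 8.26000000000000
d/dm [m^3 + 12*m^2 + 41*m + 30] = 3*m^2 + 24*m + 41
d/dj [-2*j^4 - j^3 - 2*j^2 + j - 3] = -8*j^3 - 3*j^2 - 4*j + 1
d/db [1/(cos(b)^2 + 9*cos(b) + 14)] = (2*cos(b) + 9)*sin(b)/(cos(b)^2 + 9*cos(b) + 14)^2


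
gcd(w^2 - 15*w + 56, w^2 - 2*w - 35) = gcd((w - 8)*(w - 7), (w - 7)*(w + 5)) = w - 7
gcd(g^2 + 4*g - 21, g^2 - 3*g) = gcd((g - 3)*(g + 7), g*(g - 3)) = g - 3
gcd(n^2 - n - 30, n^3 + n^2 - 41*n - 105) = n + 5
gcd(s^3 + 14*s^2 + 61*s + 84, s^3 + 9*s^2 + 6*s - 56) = s^2 + 11*s + 28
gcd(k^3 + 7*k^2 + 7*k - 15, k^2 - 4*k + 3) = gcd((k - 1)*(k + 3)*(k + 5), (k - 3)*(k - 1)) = k - 1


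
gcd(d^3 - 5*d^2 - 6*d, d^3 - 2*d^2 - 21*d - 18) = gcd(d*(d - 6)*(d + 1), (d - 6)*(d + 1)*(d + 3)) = d^2 - 5*d - 6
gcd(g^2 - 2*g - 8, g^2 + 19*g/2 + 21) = 1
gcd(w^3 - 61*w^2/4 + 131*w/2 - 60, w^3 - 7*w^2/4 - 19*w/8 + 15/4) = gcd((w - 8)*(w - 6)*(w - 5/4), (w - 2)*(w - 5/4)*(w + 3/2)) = w - 5/4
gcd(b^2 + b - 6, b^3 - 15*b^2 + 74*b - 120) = 1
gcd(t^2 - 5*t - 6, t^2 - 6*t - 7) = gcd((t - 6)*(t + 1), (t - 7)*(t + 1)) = t + 1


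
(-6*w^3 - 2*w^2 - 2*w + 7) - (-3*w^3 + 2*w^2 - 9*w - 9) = -3*w^3 - 4*w^2 + 7*w + 16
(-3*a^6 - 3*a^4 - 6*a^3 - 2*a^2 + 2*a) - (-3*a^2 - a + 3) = -3*a^6 - 3*a^4 - 6*a^3 + a^2 + 3*a - 3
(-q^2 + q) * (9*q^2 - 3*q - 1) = -9*q^4 + 12*q^3 - 2*q^2 - q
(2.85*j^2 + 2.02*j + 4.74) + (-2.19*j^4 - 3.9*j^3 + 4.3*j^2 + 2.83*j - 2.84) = -2.19*j^4 - 3.9*j^3 + 7.15*j^2 + 4.85*j + 1.9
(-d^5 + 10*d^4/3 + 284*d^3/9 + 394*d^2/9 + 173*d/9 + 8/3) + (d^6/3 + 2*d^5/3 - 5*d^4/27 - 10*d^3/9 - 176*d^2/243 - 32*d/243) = d^6/3 - d^5/3 + 85*d^4/27 + 274*d^3/9 + 10462*d^2/243 + 4639*d/243 + 8/3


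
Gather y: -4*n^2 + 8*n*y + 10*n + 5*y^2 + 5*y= -4*n^2 + 10*n + 5*y^2 + y*(8*n + 5)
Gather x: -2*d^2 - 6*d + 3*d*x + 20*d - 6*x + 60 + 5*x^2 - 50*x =-2*d^2 + 14*d + 5*x^2 + x*(3*d - 56) + 60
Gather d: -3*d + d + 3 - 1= 2 - 2*d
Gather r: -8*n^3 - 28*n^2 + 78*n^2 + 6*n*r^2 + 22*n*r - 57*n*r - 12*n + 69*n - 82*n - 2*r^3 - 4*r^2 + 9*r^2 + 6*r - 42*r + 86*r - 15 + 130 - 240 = -8*n^3 + 50*n^2 - 25*n - 2*r^3 + r^2*(6*n + 5) + r*(50 - 35*n) - 125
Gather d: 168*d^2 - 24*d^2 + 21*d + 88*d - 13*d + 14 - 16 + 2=144*d^2 + 96*d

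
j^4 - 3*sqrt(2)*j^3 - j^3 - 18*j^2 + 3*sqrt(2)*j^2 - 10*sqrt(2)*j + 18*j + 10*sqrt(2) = (j - 1)*(j - 5*sqrt(2))*(j + sqrt(2))^2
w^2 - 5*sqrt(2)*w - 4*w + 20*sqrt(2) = (w - 4)*(w - 5*sqrt(2))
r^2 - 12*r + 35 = (r - 7)*(r - 5)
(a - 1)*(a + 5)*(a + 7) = a^3 + 11*a^2 + 23*a - 35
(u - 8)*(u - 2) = u^2 - 10*u + 16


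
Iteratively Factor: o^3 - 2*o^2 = (o)*(o^2 - 2*o) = o^2*(o - 2)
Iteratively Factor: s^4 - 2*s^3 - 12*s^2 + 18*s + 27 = (s + 1)*(s^3 - 3*s^2 - 9*s + 27) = (s - 3)*(s + 1)*(s^2 - 9) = (s - 3)*(s + 1)*(s + 3)*(s - 3)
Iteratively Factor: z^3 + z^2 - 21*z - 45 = (z + 3)*(z^2 - 2*z - 15) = (z - 5)*(z + 3)*(z + 3)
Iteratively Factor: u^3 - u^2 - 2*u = (u + 1)*(u^2 - 2*u) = u*(u + 1)*(u - 2)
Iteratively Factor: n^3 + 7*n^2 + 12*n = (n + 3)*(n^2 + 4*n) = (n + 3)*(n + 4)*(n)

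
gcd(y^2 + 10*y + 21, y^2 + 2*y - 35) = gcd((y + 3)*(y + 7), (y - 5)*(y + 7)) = y + 7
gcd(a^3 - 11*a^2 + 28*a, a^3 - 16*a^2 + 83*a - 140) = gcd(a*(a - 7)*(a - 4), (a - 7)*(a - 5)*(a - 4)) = a^2 - 11*a + 28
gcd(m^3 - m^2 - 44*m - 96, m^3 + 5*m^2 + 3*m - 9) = m + 3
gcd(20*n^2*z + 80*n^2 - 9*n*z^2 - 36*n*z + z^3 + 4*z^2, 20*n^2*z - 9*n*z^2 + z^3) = 20*n^2 - 9*n*z + z^2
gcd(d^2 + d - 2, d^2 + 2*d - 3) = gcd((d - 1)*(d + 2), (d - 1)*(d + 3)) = d - 1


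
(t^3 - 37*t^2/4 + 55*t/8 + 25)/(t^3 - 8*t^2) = 1 - 5/(4*t) - 25/(8*t^2)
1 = 1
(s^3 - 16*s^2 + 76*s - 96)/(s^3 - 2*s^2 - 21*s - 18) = (s^2 - 10*s + 16)/(s^2 + 4*s + 3)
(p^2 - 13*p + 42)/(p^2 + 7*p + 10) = (p^2 - 13*p + 42)/(p^2 + 7*p + 10)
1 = 1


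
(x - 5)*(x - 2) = x^2 - 7*x + 10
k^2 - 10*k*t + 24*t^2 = (k - 6*t)*(k - 4*t)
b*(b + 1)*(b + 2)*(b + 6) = b^4 + 9*b^3 + 20*b^2 + 12*b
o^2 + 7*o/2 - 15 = (o - 5/2)*(o + 6)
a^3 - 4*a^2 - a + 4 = (a - 4)*(a - 1)*(a + 1)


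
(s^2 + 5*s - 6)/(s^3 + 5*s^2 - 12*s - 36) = (s - 1)/(s^2 - s - 6)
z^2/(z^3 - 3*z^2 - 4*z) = z/(z^2 - 3*z - 4)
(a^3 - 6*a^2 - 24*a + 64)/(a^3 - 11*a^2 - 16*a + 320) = (a^2 + 2*a - 8)/(a^2 - 3*a - 40)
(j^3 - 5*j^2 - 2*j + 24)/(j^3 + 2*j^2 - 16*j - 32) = (j - 3)/(j + 4)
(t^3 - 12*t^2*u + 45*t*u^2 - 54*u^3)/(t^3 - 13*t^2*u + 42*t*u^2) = (t^2 - 6*t*u + 9*u^2)/(t*(t - 7*u))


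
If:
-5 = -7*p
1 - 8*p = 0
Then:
No Solution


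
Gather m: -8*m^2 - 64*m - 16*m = -8*m^2 - 80*m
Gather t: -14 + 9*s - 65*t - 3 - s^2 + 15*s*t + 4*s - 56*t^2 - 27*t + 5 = -s^2 + 13*s - 56*t^2 + t*(15*s - 92) - 12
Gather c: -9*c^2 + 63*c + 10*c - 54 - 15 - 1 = -9*c^2 + 73*c - 70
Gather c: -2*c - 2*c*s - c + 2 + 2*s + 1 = c*(-2*s - 3) + 2*s + 3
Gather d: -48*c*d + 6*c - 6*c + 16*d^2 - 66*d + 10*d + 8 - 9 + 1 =16*d^2 + d*(-48*c - 56)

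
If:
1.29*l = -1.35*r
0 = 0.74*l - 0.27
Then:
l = 0.36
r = -0.35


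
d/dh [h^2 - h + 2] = 2*h - 1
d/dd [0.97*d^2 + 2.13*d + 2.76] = 1.94*d + 2.13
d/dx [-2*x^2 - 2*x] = -4*x - 2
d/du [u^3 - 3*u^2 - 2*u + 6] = 3*u^2 - 6*u - 2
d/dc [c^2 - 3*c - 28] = 2*c - 3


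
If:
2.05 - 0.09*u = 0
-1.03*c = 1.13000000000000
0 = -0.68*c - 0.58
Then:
No Solution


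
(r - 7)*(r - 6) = r^2 - 13*r + 42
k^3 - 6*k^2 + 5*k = k*(k - 5)*(k - 1)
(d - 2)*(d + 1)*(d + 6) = d^3 + 5*d^2 - 8*d - 12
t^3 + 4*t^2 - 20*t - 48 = (t - 4)*(t + 2)*(t + 6)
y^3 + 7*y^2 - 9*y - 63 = (y - 3)*(y + 3)*(y + 7)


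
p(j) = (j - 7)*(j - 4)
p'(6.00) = 1.00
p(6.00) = -2.00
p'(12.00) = 13.00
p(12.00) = 40.00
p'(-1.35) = -13.70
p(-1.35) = 44.67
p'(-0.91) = -12.82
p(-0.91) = 38.84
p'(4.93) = -1.14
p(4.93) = -1.93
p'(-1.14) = -13.28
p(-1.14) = 41.84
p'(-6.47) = -23.94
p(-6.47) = 141.03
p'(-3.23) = -17.46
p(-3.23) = 73.96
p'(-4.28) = -19.56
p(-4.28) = 93.40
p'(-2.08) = -15.16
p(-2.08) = 55.21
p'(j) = 2*j - 11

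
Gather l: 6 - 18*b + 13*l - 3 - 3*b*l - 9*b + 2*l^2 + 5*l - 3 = -27*b + 2*l^2 + l*(18 - 3*b)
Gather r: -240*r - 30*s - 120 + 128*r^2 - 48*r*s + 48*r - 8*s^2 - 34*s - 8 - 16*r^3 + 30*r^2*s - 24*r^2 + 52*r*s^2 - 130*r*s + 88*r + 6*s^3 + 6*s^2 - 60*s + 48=-16*r^3 + r^2*(30*s + 104) + r*(52*s^2 - 178*s - 104) + 6*s^3 - 2*s^2 - 124*s - 80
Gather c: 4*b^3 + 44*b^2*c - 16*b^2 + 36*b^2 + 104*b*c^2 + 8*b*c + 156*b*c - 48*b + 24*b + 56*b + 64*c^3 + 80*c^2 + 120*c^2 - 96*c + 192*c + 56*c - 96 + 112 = 4*b^3 + 20*b^2 + 32*b + 64*c^3 + c^2*(104*b + 200) + c*(44*b^2 + 164*b + 152) + 16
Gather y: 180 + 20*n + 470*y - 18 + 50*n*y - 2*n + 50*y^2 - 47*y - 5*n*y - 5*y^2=18*n + 45*y^2 + y*(45*n + 423) + 162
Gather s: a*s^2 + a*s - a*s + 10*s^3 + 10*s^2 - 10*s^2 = a*s^2 + 10*s^3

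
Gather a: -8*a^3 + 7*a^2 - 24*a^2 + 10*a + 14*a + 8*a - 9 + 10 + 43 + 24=-8*a^3 - 17*a^2 + 32*a + 68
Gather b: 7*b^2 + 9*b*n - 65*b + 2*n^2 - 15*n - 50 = 7*b^2 + b*(9*n - 65) + 2*n^2 - 15*n - 50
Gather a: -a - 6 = -a - 6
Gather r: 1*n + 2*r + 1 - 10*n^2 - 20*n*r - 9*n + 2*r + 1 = -10*n^2 - 8*n + r*(4 - 20*n) + 2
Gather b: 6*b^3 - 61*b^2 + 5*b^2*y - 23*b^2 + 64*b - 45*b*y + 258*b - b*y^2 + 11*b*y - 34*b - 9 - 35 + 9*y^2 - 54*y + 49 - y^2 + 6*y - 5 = 6*b^3 + b^2*(5*y - 84) + b*(-y^2 - 34*y + 288) + 8*y^2 - 48*y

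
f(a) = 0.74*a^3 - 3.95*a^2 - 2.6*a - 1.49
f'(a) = 2.22*a^2 - 7.9*a - 2.6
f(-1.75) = -13.00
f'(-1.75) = 18.02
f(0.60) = -4.31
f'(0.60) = -6.54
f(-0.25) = -1.10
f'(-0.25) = -0.49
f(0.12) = -1.86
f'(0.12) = -3.52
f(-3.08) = -52.57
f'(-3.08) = 42.79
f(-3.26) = -60.63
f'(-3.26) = 46.75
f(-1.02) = -3.73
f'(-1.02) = 7.77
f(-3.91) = -95.95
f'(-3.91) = 62.23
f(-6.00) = -287.93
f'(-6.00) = 124.72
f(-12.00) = -1817.81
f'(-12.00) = 411.88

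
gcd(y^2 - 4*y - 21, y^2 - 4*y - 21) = y^2 - 4*y - 21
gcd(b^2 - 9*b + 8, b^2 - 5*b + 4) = b - 1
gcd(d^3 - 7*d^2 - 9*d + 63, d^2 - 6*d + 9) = d - 3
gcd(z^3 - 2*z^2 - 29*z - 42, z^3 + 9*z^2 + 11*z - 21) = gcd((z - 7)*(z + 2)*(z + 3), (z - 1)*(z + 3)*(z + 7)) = z + 3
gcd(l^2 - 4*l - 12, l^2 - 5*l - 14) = l + 2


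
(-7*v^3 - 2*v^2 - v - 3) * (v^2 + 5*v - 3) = -7*v^5 - 37*v^4 + 10*v^3 - 2*v^2 - 12*v + 9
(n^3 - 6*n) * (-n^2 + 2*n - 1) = -n^5 + 2*n^4 + 5*n^3 - 12*n^2 + 6*n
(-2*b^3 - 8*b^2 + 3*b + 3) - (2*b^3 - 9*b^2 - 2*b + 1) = -4*b^3 + b^2 + 5*b + 2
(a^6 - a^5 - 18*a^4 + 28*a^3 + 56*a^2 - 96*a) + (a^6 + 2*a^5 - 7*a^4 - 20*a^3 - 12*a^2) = 2*a^6 + a^5 - 25*a^4 + 8*a^3 + 44*a^2 - 96*a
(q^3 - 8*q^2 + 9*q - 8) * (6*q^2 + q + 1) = 6*q^5 - 47*q^4 + 47*q^3 - 47*q^2 + q - 8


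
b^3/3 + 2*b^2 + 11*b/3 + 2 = (b/3 + 1)*(b + 1)*(b + 2)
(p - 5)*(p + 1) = p^2 - 4*p - 5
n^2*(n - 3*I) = n^3 - 3*I*n^2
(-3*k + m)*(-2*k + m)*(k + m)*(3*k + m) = 18*k^4 + 9*k^3*m - 11*k^2*m^2 - k*m^3 + m^4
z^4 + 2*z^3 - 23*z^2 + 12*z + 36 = (z - 3)*(z - 2)*(z + 1)*(z + 6)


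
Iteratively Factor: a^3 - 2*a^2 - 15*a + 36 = (a + 4)*(a^2 - 6*a + 9) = (a - 3)*(a + 4)*(a - 3)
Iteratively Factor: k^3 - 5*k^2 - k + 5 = (k - 1)*(k^2 - 4*k - 5) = (k - 1)*(k + 1)*(k - 5)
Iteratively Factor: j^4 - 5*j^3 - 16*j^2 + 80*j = (j - 5)*(j^3 - 16*j) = j*(j - 5)*(j^2 - 16) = j*(j - 5)*(j - 4)*(j + 4)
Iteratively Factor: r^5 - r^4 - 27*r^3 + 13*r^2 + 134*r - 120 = (r + 3)*(r^4 - 4*r^3 - 15*r^2 + 58*r - 40) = (r - 1)*(r + 3)*(r^3 - 3*r^2 - 18*r + 40) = (r - 5)*(r - 1)*(r + 3)*(r^2 + 2*r - 8) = (r - 5)*(r - 1)*(r + 3)*(r + 4)*(r - 2)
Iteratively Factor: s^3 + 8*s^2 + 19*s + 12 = (s + 3)*(s^2 + 5*s + 4) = (s + 1)*(s + 3)*(s + 4)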